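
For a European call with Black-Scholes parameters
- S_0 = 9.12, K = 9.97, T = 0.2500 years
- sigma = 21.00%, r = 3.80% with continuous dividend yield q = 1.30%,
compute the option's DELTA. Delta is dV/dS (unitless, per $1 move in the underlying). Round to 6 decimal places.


d1 = -0.7366502846; d2 = -0.8416502846
phi(d1) = 0.3041405484; exp(-qT) = 0.9967552755; exp(-rT) = 0.9905449824
N(d1) = 0.2306675236
Delta = exp(-qT) * N(d1) = 0.9967552755 * 0.2306675236 = 0.229919

Answer: Delta = 0.229919


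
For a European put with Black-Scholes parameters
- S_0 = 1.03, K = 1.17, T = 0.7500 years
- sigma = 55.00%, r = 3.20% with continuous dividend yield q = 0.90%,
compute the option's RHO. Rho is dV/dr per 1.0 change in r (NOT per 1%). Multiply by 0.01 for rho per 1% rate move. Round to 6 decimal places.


d1 = 0.0068075967; d2 = -0.4695063754
phi(d1) = 0.3989330363; exp(-qT) = 0.9932727301; exp(-rT) = 0.9762857098
N(-d2) = 0.6806461355
Rho = -K*T*exp(-rT)*N(-d2) = -1.1700 * 0.7500 * 0.9762857098 * 0.6806461355 = -0.583103

Answer: Rho = -0.583103


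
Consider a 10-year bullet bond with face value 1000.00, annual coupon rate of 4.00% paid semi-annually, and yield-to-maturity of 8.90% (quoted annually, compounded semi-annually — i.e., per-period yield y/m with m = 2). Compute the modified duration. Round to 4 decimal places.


Coupon per period c = face * coupon_rate / m = 20.000000
Periods per year m = 2; per-period yield y/m = 0.044500
Number of cashflows N = 20
Cashflows (t years, CF_t, discount factor 1/(1+y/m)^(m*t), PV):
  t = 0.5000: CF_t = 20.000000, DF = 0.957396, PV = 19.147918
  t = 1.0000: CF_t = 20.000000, DF = 0.916607, PV = 18.332138
  t = 1.5000: CF_t = 20.000000, DF = 0.877556, PV = 17.551113
  t = 2.0000: CF_t = 20.000000, DF = 0.840168, PV = 16.803363
  t = 2.5000: CF_t = 20.000000, DF = 0.804374, PV = 16.087471
  t = 3.0000: CF_t = 20.000000, DF = 0.770104, PV = 15.402078
  t = 3.5000: CF_t = 20.000000, DF = 0.737294, PV = 14.745886
  t = 4.0000: CF_t = 20.000000, DF = 0.705883, PV = 14.117651
  t = 4.5000: CF_t = 20.000000, DF = 0.675809, PV = 13.516181
  t = 5.0000: CF_t = 20.000000, DF = 0.647017, PV = 12.940336
  t = 5.5000: CF_t = 20.000000, DF = 0.619451, PV = 12.389024
  t = 6.0000: CF_t = 20.000000, DF = 0.593060, PV = 11.861201
  t = 6.5000: CF_t = 20.000000, DF = 0.567793, PV = 11.355865
  t = 7.0000: CF_t = 20.000000, DF = 0.543603, PV = 10.872058
  t = 7.5000: CF_t = 20.000000, DF = 0.520443, PV = 10.408864
  t = 8.0000: CF_t = 20.000000, DF = 0.498270, PV = 9.965403
  t = 8.5000: CF_t = 20.000000, DF = 0.477042, PV = 9.540836
  t = 9.0000: CF_t = 20.000000, DF = 0.456718, PV = 9.134357
  t = 9.5000: CF_t = 20.000000, DF = 0.437260, PV = 8.745196
  t = 10.0000: CF_t = 1020.000000, DF = 0.418631, PV = 427.003353
Price P = sum_t PV_t = 679.920294
First compute Macaulay numerator sum_t t * PV_t:
  t * PV_t at t = 0.5000: 9.573959
  t * PV_t at t = 1.0000: 18.332138
  t * PV_t at t = 1.5000: 26.326670
  t * PV_t at t = 2.0000: 33.606727
  t * PV_t at t = 2.5000: 40.218677
  t * PV_t at t = 3.0000: 46.206235
  t * PV_t at t = 3.5000: 51.610603
  t * PV_t at t = 4.0000: 56.470604
  t * PV_t at t = 4.5000: 60.822814
  t * PV_t at t = 5.0000: 64.701680
  t * PV_t at t = 5.5000: 68.139634
  t * PV_t at t = 6.0000: 71.167206
  t * PV_t at t = 6.5000: 73.813122
  t * PV_t at t = 7.0000: 76.104409
  t * PV_t at t = 7.5000: 78.066479
  t * PV_t at t = 8.0000: 79.723228
  t * PV_t at t = 8.5000: 81.097108
  t * PV_t at t = 9.0000: 82.209216
  t * PV_t at t = 9.5000: 83.079363
  t * PV_t at t = 10.0000: 4270.033531
Macaulay duration D = 5371.303403 / 679.920294 = 7.899902
Modified duration = D / (1 + y/m) = 7.899902 / (1 + 0.044500) = 7.563333

Answer: Modified duration = 7.5633


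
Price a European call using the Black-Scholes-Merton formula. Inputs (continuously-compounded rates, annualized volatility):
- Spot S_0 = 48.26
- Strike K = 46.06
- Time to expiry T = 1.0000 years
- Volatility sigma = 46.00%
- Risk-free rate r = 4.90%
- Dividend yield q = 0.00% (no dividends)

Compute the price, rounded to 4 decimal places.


d1 = (ln(S/K) + (r - q + 0.5*sigma^2) * T) / (sigma * sqrt(T)) = 0.43795253
d2 = d1 - sigma * sqrt(T) = -0.02204747
exp(-rT) = 0.95218113; exp(-qT) = 1.00000000
C = S_0 * exp(-qT) * N(d1) - K * exp(-rT) * N(d2)
N(d1) = 0.66928965; N(d2) = 0.49120505
C = 48.2600 * 1.00000000 * 0.66928965 - 46.0600 * 0.95218113 * 0.49120505 = 10.7569

Answer: Price = 10.7569


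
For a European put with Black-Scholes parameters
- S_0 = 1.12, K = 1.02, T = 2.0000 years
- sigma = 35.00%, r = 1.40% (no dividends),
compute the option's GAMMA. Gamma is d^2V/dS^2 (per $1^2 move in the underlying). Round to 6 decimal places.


Answer: Gamma = 0.637280

Derivation:
d1 = 0.4930070869; d2 = -0.0019676600
phi(d1) = 0.3532898242; exp(-qT) = 1.0000000000; exp(-rT) = 0.9723883668
Gamma = exp(-qT) * phi(d1) / (S * sigma * sqrt(T)) = 1.0000000000 * 0.3532898242 / (1.1200 * 0.3500 * 1.4142135624) = 0.637280


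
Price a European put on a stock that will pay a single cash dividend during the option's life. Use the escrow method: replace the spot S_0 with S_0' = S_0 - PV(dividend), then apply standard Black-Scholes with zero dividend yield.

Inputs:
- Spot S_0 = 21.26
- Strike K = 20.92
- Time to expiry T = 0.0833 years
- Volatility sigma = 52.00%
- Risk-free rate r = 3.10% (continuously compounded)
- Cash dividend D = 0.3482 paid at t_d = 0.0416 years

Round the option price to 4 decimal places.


PV(D) = D * exp(-r * t_d) = 0.3482 * 0.99871123 = 0.34775125
S_0' = S_0 - PV(D) = 21.2600 - 0.34775125 = 20.91224875
d1 = (ln(S_0'/K) + (r + sigma^2/2)*T) / (sigma*sqrt(T)) = 0.08977731
d2 = d1 - sigma*sqrt(T) = -0.06030373
exp(-rT) = 0.99742103
N(-d1) = 0.46423209; N(-d2) = 0.52404314
P = K * exp(-rT) * N(-d2) - S_0' * N(-d1) = 20.9200 * 0.99742103 * 0.52404314 - 20.91224875 * 0.46423209 = 1.2266

Answer: Price = 1.2266


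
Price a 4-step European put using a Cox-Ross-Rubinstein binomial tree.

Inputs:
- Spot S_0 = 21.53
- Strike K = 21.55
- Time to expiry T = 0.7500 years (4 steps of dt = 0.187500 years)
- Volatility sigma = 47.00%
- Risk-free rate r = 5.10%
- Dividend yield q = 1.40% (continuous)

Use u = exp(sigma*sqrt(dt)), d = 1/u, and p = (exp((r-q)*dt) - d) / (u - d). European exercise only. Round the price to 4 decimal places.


Answer: Price = V(0,0) = 2.9154

Derivation:
dt = T/N = 0.187500
u = exp(sigma*sqrt(dt)) = 1.225705; d = 1/u = 0.815857
p = (exp((r-q)*dt) - d) / (u - d) = 0.466282
Discount per step: exp(-r*dt) = 0.990483
Stock lattice S(k, i) with i counting down-moves:
  k=0: S(0,0) = 21.5300
  k=1: S(1,0) = 26.3894; S(1,1) = 17.5654
  k=2: S(2,0) = 32.3456; S(2,1) = 21.5300; S(2,2) = 14.3309
  k=3: S(3,0) = 39.6462; S(3,1) = 26.3894; S(3,2) = 17.5654; S(3,3) = 11.6919
  k=4: S(4,0) = 48.5945; S(4,1) = 32.3456; S(4,2) = 21.5300; S(4,3) = 14.3309; S(4,4) = 9.5390
Terminal payoffs V(N, i) = max(K - S_T, 0):
  V(4,0) = 0.000000; V(4,1) = 0.000000; V(4,2) = 0.020000; V(4,3) = 7.219138; V(4,4) = 12.011050
Backward induction: V(k, i) = exp(-r*dt) * [p * V(k+1, i) + (1-p) * V(k+1, i+1)].
  V(3,0) = exp(-r*dt) * [p*0.000000 + (1-p)*0.000000] = 0.000000
  V(3,1) = exp(-r*dt) * [p*0.000000 + (1-p)*0.020000] = 0.010573
  V(3,2) = exp(-r*dt) * [p*0.020000 + (1-p)*7.219138] = 3.825554
  V(3,3) = exp(-r*dt) * [p*7.219138 + (1-p)*12.011050] = 9.683625
  V(2,0) = exp(-r*dt) * [p*0.000000 + (1-p)*0.010573] = 0.005589
  V(2,1) = exp(-r*dt) * [p*0.010573 + (1-p)*3.825554] = 2.027220
  V(2,2) = exp(-r*dt) * [p*3.825554 + (1-p)*9.683625] = 6.885951
  V(1,0) = exp(-r*dt) * [p*0.005589 + (1-p)*2.027220] = 1.074248
  V(1,1) = exp(-r*dt) * [p*2.027220 + (1-p)*6.885951] = 4.576441
  V(0,0) = exp(-r*dt) * [p*1.074248 + (1-p)*4.576441] = 2.915420


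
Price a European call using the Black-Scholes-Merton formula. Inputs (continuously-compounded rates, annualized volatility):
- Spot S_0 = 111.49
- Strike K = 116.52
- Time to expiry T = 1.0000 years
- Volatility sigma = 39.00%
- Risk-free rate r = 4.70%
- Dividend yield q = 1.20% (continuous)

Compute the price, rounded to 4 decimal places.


Answer: Price = 16.6092

Derivation:
d1 = (ln(S/K) + (r - q + 0.5*sigma^2) * T) / (sigma * sqrt(T)) = 0.17159479
d2 = d1 - sigma * sqrt(T) = -0.21840521
exp(-rT) = 0.95408740; exp(-qT) = 0.98807171
C = S_0 * exp(-qT) * N(d1) - K * exp(-rT) * N(d2)
N(d1) = 0.56812195; N(d2) = 0.41355670
C = 111.4900 * 0.98807171 * 0.56812195 - 116.5200 * 0.95408740 * 0.41355670 = 16.6092


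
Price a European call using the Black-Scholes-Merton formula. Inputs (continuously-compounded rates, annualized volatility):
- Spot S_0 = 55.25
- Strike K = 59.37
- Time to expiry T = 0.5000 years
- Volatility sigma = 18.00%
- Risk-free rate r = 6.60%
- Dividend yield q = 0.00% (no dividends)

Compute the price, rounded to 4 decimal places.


Answer: Price = 1.8952

Derivation:
d1 = (ln(S/K) + (r - q + 0.5*sigma^2) * T) / (sigma * sqrt(T)) = -0.24215035
d2 = d1 - sigma * sqrt(T) = -0.36942957
exp(-rT) = 0.96753856; exp(-qT) = 1.00000000
C = S_0 * exp(-qT) * N(d1) - K * exp(-rT) * N(d2)
N(d1) = 0.40433183; N(d2) = 0.35590378
C = 55.2500 * 1.00000000 * 0.40433183 - 59.3700 * 0.96753856 * 0.35590378 = 1.8952


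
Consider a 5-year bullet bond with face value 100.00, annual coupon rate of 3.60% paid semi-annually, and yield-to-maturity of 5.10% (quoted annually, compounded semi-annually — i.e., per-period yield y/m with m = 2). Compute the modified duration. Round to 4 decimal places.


Coupon per period c = face * coupon_rate / m = 1.800000
Periods per year m = 2; per-period yield y/m = 0.025500
Number of cashflows N = 10
Cashflows (t years, CF_t, discount factor 1/(1+y/m)^(m*t), PV):
  t = 0.5000: CF_t = 1.800000, DF = 0.975134, PV = 1.755241
  t = 1.0000: CF_t = 1.800000, DF = 0.950886, PV = 1.711596
  t = 1.5000: CF_t = 1.800000, DF = 0.927242, PV = 1.669035
  t = 2.0000: CF_t = 1.800000, DF = 0.904185, PV = 1.627533
  t = 2.5000: CF_t = 1.800000, DF = 0.881702, PV = 1.587063
  t = 3.0000: CF_t = 1.800000, DF = 0.859777, PV = 1.547599
  t = 3.5000: CF_t = 1.800000, DF = 0.838398, PV = 1.509117
  t = 4.0000: CF_t = 1.800000, DF = 0.817551, PV = 1.471591
  t = 4.5000: CF_t = 1.800000, DF = 0.797222, PV = 1.434999
  t = 5.0000: CF_t = 101.800000, DF = 0.777398, PV = 79.139104
Price P = sum_t PV_t = 93.452879
First compute Macaulay numerator sum_t t * PV_t:
  t * PV_t at t = 0.5000: 0.877621
  t * PV_t at t = 1.0000: 1.711596
  t * PV_t at t = 1.5000: 2.503553
  t * PV_t at t = 2.0000: 3.255066
  t * PV_t at t = 2.5000: 3.967658
  t * PV_t at t = 3.0000: 4.642798
  t * PV_t at t = 3.5000: 5.281909
  t * PV_t at t = 4.0000: 5.886365
  t * PV_t at t = 4.5000: 6.457494
  t * PV_t at t = 5.0000: 395.695522
Macaulay duration D = 430.279581 / 93.452879 = 4.604241
Modified duration = D / (1 + y/m) = 4.604241 / (1 + 0.025500) = 4.489752

Answer: Modified duration = 4.4898


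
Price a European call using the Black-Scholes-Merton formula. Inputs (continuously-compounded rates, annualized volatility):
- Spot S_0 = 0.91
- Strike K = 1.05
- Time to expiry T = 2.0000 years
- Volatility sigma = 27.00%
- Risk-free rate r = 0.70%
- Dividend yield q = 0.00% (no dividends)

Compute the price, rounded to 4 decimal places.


Answer: Price = 0.0928

Derivation:
d1 = (ln(S/K) + (r - q + 0.5*sigma^2) * T) / (sigma * sqrt(T)) = -0.14718518
d2 = d1 - sigma * sqrt(T) = -0.52902284
exp(-rT) = 0.98609754; exp(-qT) = 1.00000000
C = S_0 * exp(-qT) * N(d1) - K * exp(-rT) * N(d2)
N(d1) = 0.44149293; N(d2) = 0.29839480
C = 0.9100 * 1.00000000 * 0.44149293 - 1.0500 * 0.98609754 * 0.29839480 = 0.0928


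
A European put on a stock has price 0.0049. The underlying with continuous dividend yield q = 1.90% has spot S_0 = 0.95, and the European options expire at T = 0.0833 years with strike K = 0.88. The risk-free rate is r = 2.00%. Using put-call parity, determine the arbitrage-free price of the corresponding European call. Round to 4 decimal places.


Answer: Call price = 0.0749

Derivation:
Put-call parity: C - P = S_0 * exp(-qT) - K * exp(-rT).
S_0 * exp(-qT) = 0.9500 * 0.99841855 = 0.94849762
K * exp(-rT) = 0.8800 * 0.99833539 = 0.87853514
C = P + S*exp(-qT) - K*exp(-rT)
C = 0.0049 + 0.94849762 - 0.87853514 = 0.0749


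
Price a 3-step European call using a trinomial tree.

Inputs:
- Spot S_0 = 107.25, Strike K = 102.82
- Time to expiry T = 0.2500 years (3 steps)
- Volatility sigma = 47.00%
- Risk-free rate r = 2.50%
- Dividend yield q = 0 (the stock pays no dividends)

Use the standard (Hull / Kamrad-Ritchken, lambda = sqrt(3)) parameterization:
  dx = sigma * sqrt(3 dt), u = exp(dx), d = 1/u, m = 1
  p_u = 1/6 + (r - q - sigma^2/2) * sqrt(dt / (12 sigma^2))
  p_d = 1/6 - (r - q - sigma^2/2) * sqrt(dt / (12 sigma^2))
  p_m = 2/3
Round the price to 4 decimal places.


Answer: Price = V(0,0) = 12.3247

Derivation:
dt = T/N = 0.083333; dx = sigma*sqrt(3*dt) = 0.235000
u = exp(dx) = 1.264909; d = 1/u = 0.790571
p_u = 0.151516, p_m = 0.666667, p_d = 0.181817
Discount per step: exp(-r*dt) = 0.997919
Stock lattice S(k, j) with j the centered position index:
  k=0: S(0,+0) = 107.2500
  k=1: S(1,-1) = 84.7887; S(1,+0) = 107.2500; S(1,+1) = 135.6615
  k=2: S(2,-2) = 67.0315; S(2,-1) = 84.7887; S(2,+0) = 107.2500; S(2,+1) = 135.6615; S(2,+2) = 171.5994
  k=3: S(3,-3) = 52.9931; S(3,-2) = 67.0315; S(3,-1) = 84.7887; S(3,+0) = 107.2500; S(3,+1) = 135.6615; S(3,+2) = 171.5994; S(3,+3) = 217.0576
Terminal payoffs V(N, j) = max(S_T - K, 0):
  V(3,-3) = 0.000000; V(3,-2) = 0.000000; V(3,-1) = 0.000000; V(3,+0) = 4.430000; V(3,+1) = 32.841465; V(3,+2) = 68.779377; V(3,+3) = 114.237557
Backward induction: V(k, j) = exp(-r*dt) * [p_u * V(k+1, j+1) + p_m * V(k+1, j) + p_d * V(k+1, j-1)]
  V(2,-2) = exp(-r*dt) * [p_u*0.000000 + p_m*0.000000 + p_d*0.000000] = 0.000000
  V(2,-1) = exp(-r*dt) * [p_u*4.430000 + p_m*0.000000 + p_d*0.000000] = 0.669819
  V(2,+0) = exp(-r*dt) * [p_u*32.841465 + p_m*4.430000 + p_d*0.000000] = 7.912837
  V(2,+1) = exp(-r*dt) * [p_u*68.779377 + p_m*32.841465 + p_d*4.430000] = 33.052004
  V(2,+2) = exp(-r*dt) * [p_u*114.237557 + p_m*68.779377 + p_d*32.841465] = 68.989003
  V(1,-1) = exp(-r*dt) * [p_u*7.912837 + p_m*0.669819 + p_d*0.000000] = 1.642042
  V(1,+0) = exp(-r*dt) * [p_u*33.052004 + p_m*7.912837 + p_d*0.669819] = 10.383261
  V(1,+1) = exp(-r*dt) * [p_u*68.989003 + p_m*33.052004 + p_d*7.912837] = 33.855690
  V(0,+0) = exp(-r*dt) * [p_u*33.855690 + p_m*10.383261 + p_d*1.642042] = 12.324700


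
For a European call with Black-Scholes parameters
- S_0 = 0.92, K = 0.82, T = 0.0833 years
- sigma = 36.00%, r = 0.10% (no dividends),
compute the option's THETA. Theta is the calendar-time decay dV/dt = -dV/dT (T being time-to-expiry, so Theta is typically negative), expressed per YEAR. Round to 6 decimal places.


Answer: Theta = -0.117473

Derivation:
d1 = 1.1602295055; d2 = 1.0563272437
phi(d1) = 0.2035171941; exp(-qT) = 1.0000000000; exp(-rT) = 0.9999167035
Theta = -S*exp(-qT)*phi(d1)*sigma/(2*sqrt(T)) - r*K*exp(-rT)*N(d2) + q*S*exp(-qT)*N(d1)
N(d1) = 0.8770223115; N(d2) = 0.8545906333; sqrt(T) = 0.2886173938
Term 1 = -0.9200 * 1.0000000000 * 0.2035171941 * 0.3600 / (2 * 0.2886173938) = -0.1167720590
Term 2 = -0.0010 * 0.8200 * 0.9999167035 * 0.8545906333 = -0.0007007059
Term 3 = 0 (no dividend yield, q = 0)
Theta = -0.1167720590 + (-0.0007007059) + (0.0000000000) = -0.117473


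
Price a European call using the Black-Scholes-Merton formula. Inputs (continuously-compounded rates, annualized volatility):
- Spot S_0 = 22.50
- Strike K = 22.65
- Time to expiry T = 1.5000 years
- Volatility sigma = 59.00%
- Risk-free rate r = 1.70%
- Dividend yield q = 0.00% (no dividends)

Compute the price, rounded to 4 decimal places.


d1 = (ln(S/K) + (r - q + 0.5*sigma^2) * T) / (sigma * sqrt(T)) = 0.38739366
d2 = d1 - sigma * sqrt(T) = -0.33520581
exp(-rT) = 0.97482238; exp(-qT) = 1.00000000
C = S_0 * exp(-qT) * N(d1) - K * exp(-rT) * N(d2)
N(d1) = 0.65076760; N(d2) = 0.36873492
C = 22.5000 * 1.00000000 * 0.65076760 - 22.6500 * 0.97482238 * 0.36873492 = 6.5007

Answer: Price = 6.5007


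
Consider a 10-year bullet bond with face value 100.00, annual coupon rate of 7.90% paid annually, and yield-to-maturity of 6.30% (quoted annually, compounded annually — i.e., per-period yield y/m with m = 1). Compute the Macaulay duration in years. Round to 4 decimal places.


Coupon per period c = face * coupon_rate / m = 7.900000
Periods per year m = 1; per-period yield y/m = 0.063000
Number of cashflows N = 10
Cashflows (t years, CF_t, discount factor 1/(1+y/m)^(m*t), PV):
  t = 1.0000: CF_t = 7.900000, DF = 0.940734, PV = 7.431797
  t = 2.0000: CF_t = 7.900000, DF = 0.884980, PV = 6.991342
  t = 3.0000: CF_t = 7.900000, DF = 0.832531, PV = 6.576992
  t = 4.0000: CF_t = 7.900000, DF = 0.783190, PV = 6.187198
  t = 5.0000: CF_t = 7.900000, DF = 0.736773, PV = 5.820506
  t = 6.0000: CF_t = 7.900000, DF = 0.693107, PV = 5.475547
  t = 7.0000: CF_t = 7.900000, DF = 0.652029, PV = 5.151032
  t = 8.0000: CF_t = 7.900000, DF = 0.613386, PV = 4.845750
  t = 9.0000: CF_t = 7.900000, DF = 0.577033, PV = 4.558560
  t = 10.0000: CF_t = 107.900000, DF = 0.542834, PV = 58.571831
Price P = sum_t PV_t = 111.610555
Macaulay numerator sum_t t * PV_t:
  t * PV_t at t = 1.0000: 7.431797
  t * PV_t at t = 2.0000: 13.982684
  t * PV_t at t = 3.0000: 19.730975
  t * PV_t at t = 4.0000: 24.748793
  t * PV_t at t = 5.0000: 29.102532
  t * PV_t at t = 6.0000: 32.853281
  t * PV_t at t = 7.0000: 36.057223
  t * PV_t at t = 8.0000: 38.765997
  t * PV_t at t = 9.0000: 41.027043
  t * PV_t at t = 10.0000: 585.718308
Macaulay duration D = (sum_t t * PV_t) / P = 829.418635 / 111.610555 = 7.431364

Answer: Macaulay duration = 7.4314 years


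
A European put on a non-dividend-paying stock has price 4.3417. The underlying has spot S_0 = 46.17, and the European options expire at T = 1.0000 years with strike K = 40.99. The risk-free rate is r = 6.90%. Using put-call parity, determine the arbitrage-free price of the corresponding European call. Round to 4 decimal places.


Put-call parity: C - P = S_0 * exp(-qT) - K * exp(-rT).
S_0 * exp(-qT) = 46.1700 * 1.00000000 = 46.17000000
K * exp(-rT) = 40.9900 * 0.93332668 = 38.25706062
C = P + S*exp(-qT) - K*exp(-rT)
C = 4.3417 + 46.17000000 - 38.25706062 = 12.2546

Answer: Call price = 12.2546


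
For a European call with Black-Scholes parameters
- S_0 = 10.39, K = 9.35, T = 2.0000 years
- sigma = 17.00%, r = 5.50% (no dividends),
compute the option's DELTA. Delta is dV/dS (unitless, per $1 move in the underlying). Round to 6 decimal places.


Answer: Delta = 0.845289

Derivation:
d1 = 1.0164346432; d2 = 0.7760183376
phi(d1) = 0.2379943785; exp(-qT) = 1.0000000000; exp(-rT) = 0.8958341353
N(d1) = 0.8452887722
Delta = exp(-qT) * N(d1) = 1.0000000000 * 0.8452887722 = 0.845289


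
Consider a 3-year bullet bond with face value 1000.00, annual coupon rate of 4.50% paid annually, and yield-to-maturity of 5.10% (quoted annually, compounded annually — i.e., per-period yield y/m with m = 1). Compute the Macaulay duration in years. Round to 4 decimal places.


Answer: Macaulay duration = 2.8715 years

Derivation:
Coupon per period c = face * coupon_rate / m = 45.000000
Periods per year m = 1; per-period yield y/m = 0.051000
Number of cashflows N = 3
Cashflows (t years, CF_t, discount factor 1/(1+y/m)^(m*t), PV):
  t = 1.0000: CF_t = 45.000000, DF = 0.951475, PV = 42.816365
  t = 2.0000: CF_t = 45.000000, DF = 0.905304, PV = 40.738692
  t = 3.0000: CF_t = 1045.000000, DF = 0.861374, PV = 900.136023
Price P = sum_t PV_t = 983.691081
Macaulay numerator sum_t t * PV_t:
  t * PV_t at t = 1.0000: 42.816365
  t * PV_t at t = 2.0000: 81.477384
  t * PV_t at t = 3.0000: 2700.408069
Macaulay duration D = (sum_t t * PV_t) / P = 2824.701819 / 983.691081 = 2.871533


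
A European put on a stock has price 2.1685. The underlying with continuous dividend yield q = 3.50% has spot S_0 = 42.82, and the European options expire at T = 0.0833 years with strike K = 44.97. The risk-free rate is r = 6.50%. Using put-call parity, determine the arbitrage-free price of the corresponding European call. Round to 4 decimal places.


Put-call parity: C - P = S_0 * exp(-qT) - K * exp(-rT).
S_0 * exp(-qT) = 42.8200 * 0.99708875 = 42.69534010
K * exp(-rT) = 44.9700 * 0.99460013 = 44.72716794
C = P + S*exp(-qT) - K*exp(-rT)
C = 2.1685 + 42.69534010 - 44.72716794 = 0.1367

Answer: Call price = 0.1367


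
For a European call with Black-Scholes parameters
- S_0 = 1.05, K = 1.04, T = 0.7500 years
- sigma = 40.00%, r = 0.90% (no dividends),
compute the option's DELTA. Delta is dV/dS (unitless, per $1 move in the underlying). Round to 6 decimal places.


d1 = 0.2203152779; d2 = -0.1260948836
phi(d1) = 0.3893767309; exp(-qT) = 1.0000000000; exp(-rT) = 0.9932727301
N(d1) = 0.5871871888
Delta = exp(-qT) * N(d1) = 1.0000000000 * 0.5871871888 = 0.587187

Answer: Delta = 0.587187


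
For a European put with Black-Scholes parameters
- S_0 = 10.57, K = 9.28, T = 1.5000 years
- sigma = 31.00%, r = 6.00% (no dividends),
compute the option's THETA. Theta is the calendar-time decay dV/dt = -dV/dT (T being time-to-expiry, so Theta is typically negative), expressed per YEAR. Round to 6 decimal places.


d1 = 0.7697014580; d2 = 0.3900305479
phi(d1) = 0.2966629300; exp(-qT) = 1.0000000000; exp(-rT) = 0.9139311853
Theta = -S*exp(-qT)*phi(d1)*sigma/(2*sqrt(T)) + r*K*exp(-rT)*N(-d2) - q*S*exp(-qT)*N(-d1)
N(-d1) = 0.2207385025; N(-d2) = 0.3482569791; sqrt(T) = 1.2247448714
Term 1 = -10.5700 * 1.0000000000 * 0.2966629300 * 0.3100 / (2 * 1.2247448714) = -0.3968481295
Term 2 = 0.0600 * 9.2800 * 0.9139311853 * 0.3482569791 = 0.1772199263
Term 3 = 0 (no dividend yield, q = 0)
Theta = -0.3968481295 + (0.1772199263) + (0.0000000000) = -0.219628

Answer: Theta = -0.219628


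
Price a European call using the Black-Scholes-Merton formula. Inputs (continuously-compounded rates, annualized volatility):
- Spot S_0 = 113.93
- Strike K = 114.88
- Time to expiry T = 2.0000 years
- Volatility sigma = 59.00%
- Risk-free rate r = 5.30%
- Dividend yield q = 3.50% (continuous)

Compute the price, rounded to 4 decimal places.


Answer: Price = 35.3599

Derivation:
d1 = (ln(S/K) + (r - q + 0.5*sigma^2) * T) / (sigma * sqrt(T)) = 0.45038641
d2 = d1 - sigma * sqrt(T) = -0.38399959
exp(-rT) = 0.89942465; exp(-qT) = 0.93239382
C = S_0 * exp(-qT) * N(d1) - K * exp(-rT) * N(d2)
N(d1) = 0.67378408; N(d2) = 0.35048938
C = 113.9300 * 0.93239382 * 0.67378408 - 114.8800 * 0.89942465 * 0.35048938 = 35.3599


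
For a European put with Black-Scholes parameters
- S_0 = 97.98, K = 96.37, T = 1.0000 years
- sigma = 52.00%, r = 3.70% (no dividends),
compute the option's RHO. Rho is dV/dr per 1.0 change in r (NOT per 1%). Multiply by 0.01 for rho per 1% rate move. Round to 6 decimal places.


d1 = 0.3630162045; d2 = -0.1569837955
phi(d1) = 0.3735031220; exp(-qT) = 1.0000000000; exp(-rT) = 0.9636761353
N(-d2) = 0.5623711905
Rho = -K*T*exp(-rT)*N(-d2) = -96.3700 * 1.0000 * 0.9636761353 * 0.5623711905 = -52.227114

Answer: Rho = -52.227114


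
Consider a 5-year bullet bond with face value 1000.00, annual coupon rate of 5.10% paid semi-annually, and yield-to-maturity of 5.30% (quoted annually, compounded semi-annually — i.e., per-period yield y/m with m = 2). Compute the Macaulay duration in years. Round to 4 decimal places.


Answer: Macaulay duration = 4.4733 years

Derivation:
Coupon per period c = face * coupon_rate / m = 25.500000
Periods per year m = 2; per-period yield y/m = 0.026500
Number of cashflows N = 10
Cashflows (t years, CF_t, discount factor 1/(1+y/m)^(m*t), PV):
  t = 0.5000: CF_t = 25.500000, DF = 0.974184, PV = 24.841695
  t = 1.0000: CF_t = 25.500000, DF = 0.949035, PV = 24.200385
  t = 1.5000: CF_t = 25.500000, DF = 0.924535, PV = 23.575631
  t = 2.0000: CF_t = 25.500000, DF = 0.900667, PV = 22.967005
  t = 2.5000: CF_t = 25.500000, DF = 0.877415, PV = 22.374092
  t = 3.0000: CF_t = 25.500000, DF = 0.854764, PV = 21.796485
  t = 3.5000: CF_t = 25.500000, DF = 0.832698, PV = 21.233789
  t = 4.0000: CF_t = 25.500000, DF = 0.811201, PV = 20.685620
  t = 4.5000: CF_t = 25.500000, DF = 0.790259, PV = 20.151603
  t = 5.0000: CF_t = 1025.500000, DF = 0.769858, PV = 789.489081
Price P = sum_t PV_t = 991.315385
Macaulay numerator sum_t t * PV_t:
  t * PV_t at t = 0.5000: 12.420848
  t * PV_t at t = 1.0000: 24.200385
  t * PV_t at t = 1.5000: 35.363446
  t * PV_t at t = 2.0000: 45.934010
  t * PV_t at t = 2.5000: 55.935229
  t * PV_t at t = 3.0000: 65.389454
  t * PV_t at t = 3.5000: 74.318263
  t * PV_t at t = 4.0000: 82.742482
  t * PV_t at t = 4.5000: 90.682213
  t * PV_t at t = 5.0000: 3947.445403
Macaulay duration D = (sum_t t * PV_t) / P = 4434.431732 / 991.315385 = 4.473280


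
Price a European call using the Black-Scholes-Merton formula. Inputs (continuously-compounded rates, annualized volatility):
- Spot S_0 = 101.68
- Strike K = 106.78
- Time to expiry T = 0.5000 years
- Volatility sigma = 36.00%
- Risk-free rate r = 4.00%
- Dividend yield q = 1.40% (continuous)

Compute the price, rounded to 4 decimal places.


d1 = (ln(S/K) + (r - q + 0.5*sigma^2) * T) / (sigma * sqrt(T)) = -0.01390650
d2 = d1 - sigma * sqrt(T) = -0.26846494
exp(-rT) = 0.98019867; exp(-qT) = 0.99302444
C = S_0 * exp(-qT) * N(d1) - K * exp(-rT) * N(d2)
N(d1) = 0.49445229; N(d2) = 0.39417073
C = 101.6800 * 0.99302444 * 0.49445229 - 106.7800 * 0.98019867 * 0.39417073 = 8.6691

Answer: Price = 8.6691


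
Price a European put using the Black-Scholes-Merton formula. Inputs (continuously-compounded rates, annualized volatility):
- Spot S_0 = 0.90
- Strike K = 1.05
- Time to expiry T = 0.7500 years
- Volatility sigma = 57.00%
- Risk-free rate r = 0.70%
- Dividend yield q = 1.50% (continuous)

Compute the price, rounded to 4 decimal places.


d1 = (ln(S/K) + (r - q + 0.5*sigma^2) * T) / (sigma * sqrt(T)) = -0.07761447
d2 = d1 - sigma * sqrt(T) = -0.57124895
exp(-rT) = 0.99476376; exp(-qT) = 0.98881304
P = K * exp(-rT) * N(-d2) - S_0 * exp(-qT) * N(-d1)
N(-d1) = 0.53093264; N(-d2) = 0.71608455
P = 1.0500 * 0.99476376 * 0.71608455 - 0.9000 * 0.98881304 * 0.53093264 = 0.2755

Answer: Price = 0.2755


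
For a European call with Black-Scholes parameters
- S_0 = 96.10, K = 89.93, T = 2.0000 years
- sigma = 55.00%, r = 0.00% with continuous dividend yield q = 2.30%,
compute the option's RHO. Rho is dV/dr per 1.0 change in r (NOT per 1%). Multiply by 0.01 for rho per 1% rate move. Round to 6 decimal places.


Answer: Rho = 64.462024

Derivation:
d1 = 0.4150816135; d2 = -0.3627358458
phi(d1) = 0.3660135567; exp(-qT) = 0.9550419622; exp(-rT) = 1.0000000000
N(d2) = 0.3584011099
Rho = K*T*exp(-rT)*N(d2) = 89.9300 * 2.0000 * 1.0000000000 * 0.3584011099 = 64.462024


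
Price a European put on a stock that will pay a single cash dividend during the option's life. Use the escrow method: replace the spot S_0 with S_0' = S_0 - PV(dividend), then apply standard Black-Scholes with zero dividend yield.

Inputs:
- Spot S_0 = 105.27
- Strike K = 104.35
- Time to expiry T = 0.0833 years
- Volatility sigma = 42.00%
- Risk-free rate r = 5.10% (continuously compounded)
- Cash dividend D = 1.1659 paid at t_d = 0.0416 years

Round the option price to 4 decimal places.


Answer: Price = 4.9278

Derivation:
PV(D) = D * exp(-r * t_d) = 1.1659 * 0.99788065 = 1.16342905
S_0' = S_0 - PV(D) = 105.2700 - 1.16342905 = 104.10657095
d1 = (ln(S_0'/K) + (r + sigma^2/2)*T) / (sigma*sqrt(T)) = 0.07638900
d2 = d1 - sigma*sqrt(T) = -0.04483030
exp(-rT) = 0.99576071
N(-d1) = 0.46955481; N(-d2) = 0.51787872
P = K * exp(-rT) * N(-d2) - S_0' * N(-d1) = 104.3500 * 0.99576071 * 0.51787872 - 104.10657095 * 0.46955481 = 4.9278


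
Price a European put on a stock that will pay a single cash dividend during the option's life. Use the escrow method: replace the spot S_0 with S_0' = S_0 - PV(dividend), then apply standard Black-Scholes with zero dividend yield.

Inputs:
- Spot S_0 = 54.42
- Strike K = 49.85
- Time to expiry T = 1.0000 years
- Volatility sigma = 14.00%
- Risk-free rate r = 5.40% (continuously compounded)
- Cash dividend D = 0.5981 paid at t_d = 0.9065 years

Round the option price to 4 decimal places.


PV(D) = D * exp(-r * t_d) = 0.5981 * 0.95222779 = 0.56952744
S_0' = S_0 - PV(D) = 54.4200 - 0.56952744 = 53.85047256
d1 = (ln(S_0'/K) + (r + sigma^2/2)*T) / (sigma*sqrt(T)) = 1.00709059
d2 = d1 - sigma*sqrt(T) = 0.86709059
exp(-rT) = 0.94743211
N(-d1) = 0.15694562; N(-d2) = 0.19294619
P = K * exp(-rT) * N(-d2) - S_0' * N(-d1) = 49.8500 * 0.94743211 * 0.19294619 - 53.85047256 * 0.15694562 = 0.6612

Answer: Price = 0.6612


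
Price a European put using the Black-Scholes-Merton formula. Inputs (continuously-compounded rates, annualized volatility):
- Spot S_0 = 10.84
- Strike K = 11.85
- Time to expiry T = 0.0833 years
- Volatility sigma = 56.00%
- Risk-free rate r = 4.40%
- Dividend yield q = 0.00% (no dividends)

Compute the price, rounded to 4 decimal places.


d1 = (ln(S/K) + (r - q + 0.5*sigma^2) * T) / (sigma * sqrt(T)) = -0.44769002
d2 = d1 - sigma * sqrt(T) = -0.60931576
exp(-rT) = 0.99634151; exp(-qT) = 1.00000000
P = K * exp(-rT) * N(-d2) - S_0 * exp(-qT) * N(-d1)
N(-d1) = 0.67281154; N(-d2) = 0.72884242
P = 11.8500 * 0.99634151 * 0.72884242 - 10.8400 * 1.00000000 * 0.67281154 = 1.3119

Answer: Price = 1.3119


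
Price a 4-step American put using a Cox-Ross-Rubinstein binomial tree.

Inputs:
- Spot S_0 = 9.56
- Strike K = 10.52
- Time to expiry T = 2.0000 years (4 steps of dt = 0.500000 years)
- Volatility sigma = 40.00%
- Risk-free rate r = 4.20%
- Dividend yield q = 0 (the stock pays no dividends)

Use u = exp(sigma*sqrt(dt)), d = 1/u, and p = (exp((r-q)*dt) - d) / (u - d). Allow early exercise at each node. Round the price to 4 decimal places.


dt = T/N = 0.500000
u = exp(sigma*sqrt(dt)) = 1.326896; d = 1/u = 0.753638
p = (exp((r-q)*dt) - d) / (u - d) = 0.466777
Discount per step: exp(-r*dt) = 0.979219
Stock lattice S(k, i) with i counting down-moves:
  k=0: S(0,0) = 9.5600
  k=1: S(1,0) = 12.6851; S(1,1) = 7.2048
  k=2: S(2,0) = 16.8319; S(2,1) = 9.5600; S(2,2) = 5.4298
  k=3: S(3,0) = 22.3341; S(3,1) = 12.6851; S(3,2) = 7.2048; S(3,3) = 4.0921
  k=4: S(4,0) = 29.6351; S(4,1) = 16.8319; S(4,2) = 9.5600; S(4,3) = 5.4298; S(4,4) = 3.0840
Terminal payoffs V(N, i) = max(K - S_T, 0):
  V(4,0) = 0.000000; V(4,1) = 0.000000; V(4,2) = 0.960000; V(4,3) = 5.090200; V(4,4) = 7.436033
Backward induction: V(k, i) = exp(-r*dt) * [p * V(k+1, i) + (1-p) * V(k+1, i+1)]; then take max(V_cont, immediate exercise) for American.
  V(3,0) = exp(-r*dt) * [p*0.000000 + (1-p)*0.000000] = 0.000000; exercise = 0.000000; V(3,0) = max -> 0.000000
  V(3,1) = exp(-r*dt) * [p*0.000000 + (1-p)*0.960000] = 0.501256; exercise = 0.000000; V(3,1) = max -> 0.501256
  V(3,2) = exp(-r*dt) * [p*0.960000 + (1-p)*5.090200] = 3.096601; exercise = 3.315218; V(3,2) = max -> 3.315218
  V(3,3) = exp(-r*dt) * [p*5.090200 + (1-p)*7.436033] = 6.209278; exercise = 6.427895; V(3,3) = max -> 6.427895
  V(2,0) = exp(-r*dt) * [p*0.000000 + (1-p)*0.501256] = 0.261727; exercise = 0.000000; V(2,0) = max -> 0.261727
  V(2,1) = exp(-r*dt) * [p*0.501256 + (1-p)*3.315218] = 1.960127; exercise = 0.960000; V(2,1) = max -> 1.960127
  V(2,2) = exp(-r*dt) * [p*3.315218 + (1-p)*6.427895] = 4.871584; exercise = 5.090200; V(2,2) = max -> 5.090200
  V(1,0) = exp(-r*dt) * [p*0.261727 + (1-p)*1.960127] = 1.143094; exercise = 0.000000; V(1,0) = max -> 1.143094
  V(1,1) = exp(-r*dt) * [p*1.960127 + (1-p)*5.090200] = 3.553736; exercise = 3.315218; V(1,1) = max -> 3.553736
  V(0,0) = exp(-r*dt) * [p*1.143094 + (1-p)*3.553736] = 2.378037; exercise = 0.960000; V(0,0) = max -> 2.378037

Answer: Price = V(0,0) = 2.3780


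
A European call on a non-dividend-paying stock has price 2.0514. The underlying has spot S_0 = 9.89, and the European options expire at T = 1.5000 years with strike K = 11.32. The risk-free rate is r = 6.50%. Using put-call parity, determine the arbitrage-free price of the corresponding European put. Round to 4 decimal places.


Answer: Put price = 2.4298

Derivation:
Put-call parity: C - P = S_0 * exp(-qT) - K * exp(-rT).
S_0 * exp(-qT) = 9.8900 * 1.00000000 = 9.89000000
K * exp(-rT) = 11.3200 * 0.90710234 = 10.26839851
P = C - S*exp(-qT) + K*exp(-rT)
P = 2.0514 - 9.89000000 + 10.26839851 = 2.4298


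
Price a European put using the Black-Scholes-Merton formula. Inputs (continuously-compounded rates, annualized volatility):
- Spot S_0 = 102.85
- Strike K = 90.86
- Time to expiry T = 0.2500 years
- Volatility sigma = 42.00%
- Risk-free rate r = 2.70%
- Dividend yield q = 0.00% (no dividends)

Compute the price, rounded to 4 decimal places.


Answer: Price = 3.2802

Derivation:
d1 = (ln(S/K) + (r - q + 0.5*sigma^2) * T) / (sigma * sqrt(T)) = 0.72738931
d2 = d1 - sigma * sqrt(T) = 0.51738931
exp(-rT) = 0.99327273; exp(-qT) = 1.00000000
P = K * exp(-rT) * N(-d2) - S_0 * exp(-qT) * N(-d1)
N(-d1) = 0.23349375; N(-d2) = 0.30244221
P = 90.8600 * 0.99327273 * 0.30244221 - 102.8500 * 1.00000000 * 0.23349375 = 3.2802


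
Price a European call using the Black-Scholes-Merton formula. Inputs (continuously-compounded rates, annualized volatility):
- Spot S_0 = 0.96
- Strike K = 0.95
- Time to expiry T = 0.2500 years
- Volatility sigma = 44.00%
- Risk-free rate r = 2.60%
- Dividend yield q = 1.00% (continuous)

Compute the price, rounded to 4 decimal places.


Answer: Price = 0.0903

Derivation:
d1 = (ln(S/K) + (r - q + 0.5*sigma^2) * T) / (sigma * sqrt(T)) = 0.17577864
d2 = d1 - sigma * sqrt(T) = -0.04422136
exp(-rT) = 0.99352108; exp(-qT) = 0.99750312
C = S_0 * exp(-qT) * N(d1) - K * exp(-rT) * N(d2)
N(d1) = 0.56976607; N(d2) = 0.48236398
C = 0.9600 * 0.99750312 * 0.56976607 - 0.9500 * 0.99352108 * 0.48236398 = 0.0903


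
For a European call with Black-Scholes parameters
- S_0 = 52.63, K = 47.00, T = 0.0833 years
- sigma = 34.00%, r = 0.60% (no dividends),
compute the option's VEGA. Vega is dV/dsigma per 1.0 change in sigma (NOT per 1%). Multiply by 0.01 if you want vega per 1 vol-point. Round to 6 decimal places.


d1 = 1.2071063039; d2 = 1.1089763900
phi(d1) = 0.1925322999; exp(-qT) = 1.0000000000; exp(-rT) = 0.9995003249
Vega = S * exp(-qT) * phi(d1) * sqrt(T) = 52.6300 * 1.0000000000 * 0.1925322999 * 0.2886173938 = 2.924553

Answer: Vega = 2.924553


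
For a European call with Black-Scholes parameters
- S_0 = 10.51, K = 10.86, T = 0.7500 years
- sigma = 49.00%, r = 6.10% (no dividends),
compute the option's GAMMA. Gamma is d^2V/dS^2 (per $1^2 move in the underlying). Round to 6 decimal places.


d1 = 0.2427896219; d2 = -0.1815628259
phi(d1) = 0.3873556819; exp(-qT) = 1.0000000000; exp(-rT) = 0.9552807525
Gamma = exp(-qT) * phi(d1) / (S * sigma * sqrt(T)) = 1.0000000000 * 0.3873556819 / (10.5100 * 0.4900 * 0.8660254038) = 0.086852

Answer: Gamma = 0.086852


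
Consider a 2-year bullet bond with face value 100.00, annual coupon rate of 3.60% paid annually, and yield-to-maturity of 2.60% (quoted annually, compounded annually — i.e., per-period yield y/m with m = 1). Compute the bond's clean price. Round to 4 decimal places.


Answer: Price = 101.9246

Derivation:
Coupon per period c = face * coupon_rate / m = 3.600000
Periods per year m = 1; per-period yield y/m = 0.026000
Number of cashflows N = 2
Cashflows (t years, CF_t, discount factor 1/(1+y/m)^(m*t), PV):
  t = 1.0000: CF_t = 3.600000, DF = 0.974659, PV = 3.508772
  t = 2.0000: CF_t = 103.600000, DF = 0.949960, PV = 98.415847
Price P = sum_t PV_t = 101.924619


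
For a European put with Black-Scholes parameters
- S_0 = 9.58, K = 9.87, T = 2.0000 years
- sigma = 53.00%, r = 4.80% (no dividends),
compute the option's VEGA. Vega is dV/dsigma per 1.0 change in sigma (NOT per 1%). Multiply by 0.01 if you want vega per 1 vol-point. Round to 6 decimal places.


d1 = 0.4630585331; d2 = -0.2864746550
phi(d1) = 0.3583840380; exp(-qT) = 1.0000000000; exp(-rT) = 0.9084640161
Vega = S * exp(-qT) * phi(d1) * sqrt(T) = 9.5800 * 1.0000000000 * 0.3583840380 * 1.4142135624 = 4.855446

Answer: Vega = 4.855446


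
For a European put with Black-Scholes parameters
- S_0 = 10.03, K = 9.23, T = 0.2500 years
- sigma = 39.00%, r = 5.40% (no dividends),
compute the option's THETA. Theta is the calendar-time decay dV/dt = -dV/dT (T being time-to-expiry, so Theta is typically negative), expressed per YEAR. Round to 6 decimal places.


d1 = 0.5929951459; d2 = 0.3979951459
phi(d1) = 0.3346198543; exp(-qT) = 1.0000000000; exp(-rT) = 0.9865907163
Theta = -S*exp(-qT)*phi(d1)*sigma/(2*sqrt(T)) + r*K*exp(-rT)*N(-d2) - q*S*exp(-qT)*N(-d1)
N(-d1) = 0.2765922004; N(-d2) = 0.3453168819; sqrt(T) = 0.5000000000
Term 1 = -10.0300 * 1.0000000000 * 0.3346198543 * 0.3900 / (2 * 0.5000000000) = -1.3089324841
Term 2 = 0.0540 * 9.2300 * 0.9865907163 * 0.3453168819 = 0.1698049304
Term 3 = 0 (no dividend yield, q = 0)
Theta = -1.3089324841 + (0.1698049304) + (0.0000000000) = -1.139128

Answer: Theta = -1.139128


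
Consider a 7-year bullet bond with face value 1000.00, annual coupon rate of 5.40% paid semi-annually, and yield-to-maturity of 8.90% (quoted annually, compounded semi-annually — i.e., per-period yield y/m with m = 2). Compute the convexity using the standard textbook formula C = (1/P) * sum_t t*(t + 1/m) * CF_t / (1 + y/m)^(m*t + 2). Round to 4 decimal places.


Coupon per period c = face * coupon_rate / m = 27.000000
Periods per year m = 2; per-period yield y/m = 0.044500
Number of cashflows N = 14
Cashflows (t years, CF_t, discount factor 1/(1+y/m)^(m*t), PV):
  t = 0.5000: CF_t = 27.000000, DF = 0.957396, PV = 25.849689
  t = 1.0000: CF_t = 27.000000, DF = 0.916607, PV = 24.748386
  t = 1.5000: CF_t = 27.000000, DF = 0.877556, PV = 23.694003
  t = 2.0000: CF_t = 27.000000, DF = 0.840168, PV = 22.684541
  t = 2.5000: CF_t = 27.000000, DF = 0.804374, PV = 21.718086
  t = 3.0000: CF_t = 27.000000, DF = 0.770104, PV = 20.792806
  t = 3.5000: CF_t = 27.000000, DF = 0.737294, PV = 19.906947
  t = 4.0000: CF_t = 27.000000, DF = 0.705883, PV = 19.058829
  t = 4.5000: CF_t = 27.000000, DF = 0.675809, PV = 18.246844
  t = 5.0000: CF_t = 27.000000, DF = 0.647017, PV = 17.469454
  t = 5.5000: CF_t = 27.000000, DF = 0.619451, PV = 16.725183
  t = 6.0000: CF_t = 27.000000, DF = 0.593060, PV = 16.012621
  t = 6.5000: CF_t = 27.000000, DF = 0.567793, PV = 15.330418
  t = 7.0000: CF_t = 1027.000000, DF = 0.543603, PV = 558.280197
Price P = sum_t PV_t = 820.518002
Convexity numerator sum_t t*(t + 1/m) * CF_t / (1+y/m)^(m*t + 2):
  t = 0.5000: term = 11.847001
  t = 1.0000: term = 34.026811
  t = 1.5000: term = 65.154257
  t = 2.0000: term = 103.964029
  t = 2.5000: term = 149.302100
  t = 3.0000: term = 200.117703
  t = 3.5000: term = 255.455820
  t = 4.0000: term = 314.450164
  t = 4.5000: term = 376.316616
  t = 5.0000: term = 440.347085
  t = 5.5000: term = 505.903784
  t = 6.0000: term = 572.413873
  t = 6.5000: term = 639.364466
  t = 7.0000: term = 26865.482073
Convexity = (1/P) * sum = 30534.145784 / 820.518002 = 37.213255

Answer: Convexity = 37.2133


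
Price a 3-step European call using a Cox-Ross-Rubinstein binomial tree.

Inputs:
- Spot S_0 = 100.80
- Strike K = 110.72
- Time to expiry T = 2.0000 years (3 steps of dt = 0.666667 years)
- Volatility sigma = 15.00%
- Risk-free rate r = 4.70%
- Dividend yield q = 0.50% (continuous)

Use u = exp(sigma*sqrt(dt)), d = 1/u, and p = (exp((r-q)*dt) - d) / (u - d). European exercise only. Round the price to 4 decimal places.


dt = T/N = 0.666667
u = exp(sigma*sqrt(dt)) = 1.130290; d = 1/u = 0.884728
p = (exp((r-q)*dt) - d) / (u - d) = 0.585055
Discount per step: exp(-r*dt) = 0.969152
Stock lattice S(k, i) with i counting down-moves:
  k=0: S(0,0) = 100.8000
  k=1: S(1,0) = 113.9333; S(1,1) = 89.1806
  k=2: S(2,0) = 128.7777; S(2,1) = 100.8000; S(2,2) = 78.9006
  k=3: S(3,0) = 145.5561; S(3,1) = 113.9333; S(3,2) = 89.1806; S(3,3) = 69.8056
Terminal payoffs V(N, i) = max(S_T - K, 0):
  V(3,0) = 34.836135; V(3,1) = 3.213261; V(3,2) = 0.000000; V(3,3) = 0.000000
Backward induction: V(k, i) = exp(-r*dt) * [p * V(k+1, i) + (1-p) * V(k+1, i+1)].
  V(2,0) = exp(-r*dt) * [p*34.836135 + (1-p)*3.213261] = 21.044552
  V(2,1) = exp(-r*dt) * [p*3.213261 + (1-p)*0.000000] = 1.821943
  V(2,2) = exp(-r*dt) * [p*0.000000 + (1-p)*0.000000] = 0.000000
  V(1,0) = exp(-r*dt) * [p*21.044552 + (1-p)*1.821943] = 12.665107
  V(1,1) = exp(-r*dt) * [p*1.821943 + (1-p)*0.000000] = 1.033056
  V(0,0) = exp(-r*dt) * [p*12.665107 + (1-p)*1.033056] = 7.596651

Answer: Price = V(0,0) = 7.5967
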